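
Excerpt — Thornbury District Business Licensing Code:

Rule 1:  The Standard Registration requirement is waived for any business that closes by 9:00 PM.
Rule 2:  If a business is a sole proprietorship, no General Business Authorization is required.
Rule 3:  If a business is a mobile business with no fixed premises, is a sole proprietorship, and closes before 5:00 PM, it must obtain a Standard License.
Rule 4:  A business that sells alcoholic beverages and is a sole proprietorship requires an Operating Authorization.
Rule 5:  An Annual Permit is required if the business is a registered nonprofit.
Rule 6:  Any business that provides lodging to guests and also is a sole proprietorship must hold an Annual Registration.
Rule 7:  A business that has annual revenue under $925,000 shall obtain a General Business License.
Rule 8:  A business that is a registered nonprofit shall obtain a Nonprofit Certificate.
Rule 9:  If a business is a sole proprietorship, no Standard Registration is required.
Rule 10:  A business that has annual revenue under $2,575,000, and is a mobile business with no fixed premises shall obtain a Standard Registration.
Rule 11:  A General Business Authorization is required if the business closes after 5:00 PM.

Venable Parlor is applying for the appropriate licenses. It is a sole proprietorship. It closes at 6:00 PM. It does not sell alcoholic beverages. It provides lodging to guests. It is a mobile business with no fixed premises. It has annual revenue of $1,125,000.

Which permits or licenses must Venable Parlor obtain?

Rule 1: closes 6:00 PM, at/before 9:00 PM → exempt from Standard Registration.
Rule 2: is a sole proprietorship → exempt from General Business Authorization.
Rule 3: is a mobile business with no fixed premises; is a sole proprietorship; closes 6:00 PM, after 5:00 PM → Standard License not required.
Rule 4: does not sell alcoholic beverages; is a sole proprietorship → Operating Authorization not required.
Rule 5: is a sole proprietorship (not: is a registered nonprofit) → Annual Permit not required.
Rule 6: provides lodging to guests; is a sole proprietorship → Annual Registration required.
Rule 7: revenue $1,125,000 ≥ $925,000 → General Business License not required.
Rule 8: is a sole proprietorship (not: is a registered nonprofit) → Nonprofit Certificate not required.
Rule 9: is a sole proprietorship → exempt from Standard Registration.
Rule 10: revenue $1,125,000 < $2,575,000; is a mobile business with no fixed premises → Standard Registration required.
Rule 11: closes 6:00 PM, after 5:00 PM → General Business Authorization required.

Annual Registration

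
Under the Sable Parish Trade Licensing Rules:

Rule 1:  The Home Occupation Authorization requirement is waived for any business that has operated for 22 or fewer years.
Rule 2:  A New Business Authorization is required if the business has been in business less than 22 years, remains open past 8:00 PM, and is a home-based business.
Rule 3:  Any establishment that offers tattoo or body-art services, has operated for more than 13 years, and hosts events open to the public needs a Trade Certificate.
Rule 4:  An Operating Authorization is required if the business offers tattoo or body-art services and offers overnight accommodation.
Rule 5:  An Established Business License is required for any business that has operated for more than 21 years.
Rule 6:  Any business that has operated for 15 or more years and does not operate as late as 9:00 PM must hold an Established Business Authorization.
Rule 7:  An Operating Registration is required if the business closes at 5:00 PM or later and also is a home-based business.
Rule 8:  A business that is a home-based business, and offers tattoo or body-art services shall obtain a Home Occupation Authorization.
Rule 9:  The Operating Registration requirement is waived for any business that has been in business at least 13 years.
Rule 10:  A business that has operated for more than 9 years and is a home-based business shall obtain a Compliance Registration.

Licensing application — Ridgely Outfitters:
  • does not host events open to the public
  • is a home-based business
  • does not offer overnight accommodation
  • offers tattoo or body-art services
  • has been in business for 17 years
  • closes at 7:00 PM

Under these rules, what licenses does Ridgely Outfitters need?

Compliance Registration, Established Business Authorization

Rule 1: years in business 17 ≤ 22 → exempt from Home Occupation Authorization.
Rule 2: years in business 17 < 22; closes 7:00 PM, at/before 8:00 PM; is a home-based business → New Business Authorization not required.
Rule 3: offers tattoo or body-art services; years in business 17 > 13; does not host events open to the public → Trade Certificate not required.
Rule 4: offers tattoo or body-art services; does not offer overnight accommodation → Operating Authorization not required.
Rule 5: years in business 17 ≤ 21 → Established Business License not required.
Rule 6: years in business 17 ≥ 15; closes 7:00 PM, at/before 9:00 PM → Established Business Authorization required.
Rule 7: closes 7:00 PM, after 5:00 PM; is a home-based business → Operating Registration required.
Rule 8: is a home-based business; offers tattoo or body-art services → Home Occupation Authorization required.
Rule 9: years in business 17 ≥ 13 → exempt from Operating Registration.
Rule 10: years in business 17 > 9; is a home-based business → Compliance Registration required.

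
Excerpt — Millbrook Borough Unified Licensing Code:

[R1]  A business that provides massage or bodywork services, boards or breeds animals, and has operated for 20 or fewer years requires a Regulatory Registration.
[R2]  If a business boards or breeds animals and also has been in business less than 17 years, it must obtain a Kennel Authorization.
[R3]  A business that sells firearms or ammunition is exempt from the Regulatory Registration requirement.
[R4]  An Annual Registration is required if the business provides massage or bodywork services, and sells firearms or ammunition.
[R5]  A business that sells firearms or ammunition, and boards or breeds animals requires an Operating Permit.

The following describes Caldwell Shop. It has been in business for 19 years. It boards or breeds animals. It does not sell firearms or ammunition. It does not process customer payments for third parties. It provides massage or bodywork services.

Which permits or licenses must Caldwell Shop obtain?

Regulatory Registration

[R1] provides massage or bodywork services; boards or breeds animals; years in business 19 ≤ 20 → Regulatory Registration required.
[R2] boards or breeds animals; years in business 19 ≥ 17 → Kennel Authorization not required.
[R3] does not sell firearms or ammunition → Regulatory Registration exemption does not apply.
[R4] provides massage or bodywork services; does not sell firearms or ammunition → Annual Registration not required.
[R5] does not sell firearms or ammunition; boards or breeds animals → Operating Permit not required.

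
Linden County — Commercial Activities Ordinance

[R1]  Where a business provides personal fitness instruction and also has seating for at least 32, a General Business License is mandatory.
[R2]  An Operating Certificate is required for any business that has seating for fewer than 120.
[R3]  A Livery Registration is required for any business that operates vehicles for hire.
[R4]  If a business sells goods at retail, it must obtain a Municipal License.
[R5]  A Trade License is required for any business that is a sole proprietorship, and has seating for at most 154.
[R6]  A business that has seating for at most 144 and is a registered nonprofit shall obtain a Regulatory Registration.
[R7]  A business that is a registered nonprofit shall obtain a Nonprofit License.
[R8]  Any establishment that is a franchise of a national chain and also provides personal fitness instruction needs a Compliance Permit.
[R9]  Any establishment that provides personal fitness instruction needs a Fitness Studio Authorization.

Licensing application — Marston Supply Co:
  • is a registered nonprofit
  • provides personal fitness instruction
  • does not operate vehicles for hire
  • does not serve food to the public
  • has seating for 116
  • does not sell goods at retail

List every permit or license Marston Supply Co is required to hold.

Fitness Studio Authorization, General Business License, Nonprofit License, Operating Certificate, Regulatory Registration

[R1] provides personal fitness instruction; seating 116 ≥ 32 → General Business License required.
[R2] seating 116 < 120 → Operating Certificate required.
[R3] does not operate vehicles for hire → Livery Registration not required.
[R4] does not sell goods at retail → Municipal License not required.
[R5] is a registered nonprofit (not: is a sole proprietorship); seating 116 ≤ 154 → Trade License not required.
[R6] seating 116 ≤ 144; is a registered nonprofit → Regulatory Registration required.
[R7] is a registered nonprofit → Nonprofit License required.
[R8] is a registered nonprofit (not: is a franchise of a national chain); provides personal fitness instruction → Compliance Permit not required.
[R9] provides personal fitness instruction → Fitness Studio Authorization required.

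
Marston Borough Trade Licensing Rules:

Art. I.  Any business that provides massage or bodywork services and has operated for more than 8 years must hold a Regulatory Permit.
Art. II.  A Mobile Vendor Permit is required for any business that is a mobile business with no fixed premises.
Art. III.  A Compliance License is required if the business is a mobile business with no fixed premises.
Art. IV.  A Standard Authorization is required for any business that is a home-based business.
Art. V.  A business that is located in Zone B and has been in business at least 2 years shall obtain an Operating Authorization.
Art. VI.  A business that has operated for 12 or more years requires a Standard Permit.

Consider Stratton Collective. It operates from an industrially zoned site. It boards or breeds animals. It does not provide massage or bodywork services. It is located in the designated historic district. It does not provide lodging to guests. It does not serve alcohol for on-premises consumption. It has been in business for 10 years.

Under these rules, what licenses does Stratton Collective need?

Art. I. does not provide massage or bodywork services; years in business 10 > 8 → Regulatory Permit not required.
Art. II. operates from an industrially zoned site (not: is a mobile business with no fixed premises) → Mobile Vendor Permit not required.
Art. III. operates from an industrially zoned site (not: is a mobile business with no fixed premises) → Compliance License not required.
Art. IV. operates from an industrially zoned site (not: is a home-based business) → Standard Authorization not required.
Art. V. is located in the designated historic district (not: is located in Zone B); years in business 10 ≥ 2 → Operating Authorization not required.
Art. VI. years in business 10 < 12 → Standard Permit not required.

None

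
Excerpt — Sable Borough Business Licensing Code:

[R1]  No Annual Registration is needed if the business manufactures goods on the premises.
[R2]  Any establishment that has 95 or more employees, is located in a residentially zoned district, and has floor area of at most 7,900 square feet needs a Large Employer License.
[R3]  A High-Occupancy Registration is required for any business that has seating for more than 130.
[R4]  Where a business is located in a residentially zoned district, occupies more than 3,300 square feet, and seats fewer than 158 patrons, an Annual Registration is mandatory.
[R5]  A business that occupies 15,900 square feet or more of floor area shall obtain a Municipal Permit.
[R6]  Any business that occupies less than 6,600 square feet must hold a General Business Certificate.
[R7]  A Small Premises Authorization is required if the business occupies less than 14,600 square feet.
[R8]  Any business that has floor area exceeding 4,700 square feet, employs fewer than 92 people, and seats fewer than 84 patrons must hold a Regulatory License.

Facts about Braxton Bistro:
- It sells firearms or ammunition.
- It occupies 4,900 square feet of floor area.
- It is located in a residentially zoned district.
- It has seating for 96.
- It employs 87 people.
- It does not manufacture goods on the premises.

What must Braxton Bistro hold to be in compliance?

Annual Registration, General Business Certificate, Small Premises Authorization

[R1] does not manufacture goods on the premises → Annual Registration exemption does not apply.
[R2] employees 87 < 95; is located in a residentially zoned district; floor area 4,900 square feet ≤ 7,900 square feet → Large Employer License not required.
[R3] seating 96 ≤ 130 → High-Occupancy Registration not required.
[R4] is located in a residentially zoned district; floor area 4,900 square feet > 3,300 square feet; seating 96 < 158 → Annual Registration required.
[R5] floor area 4,900 square feet < 15,900 square feet → Municipal Permit not required.
[R6] floor area 4,900 square feet < 6,600 square feet → General Business Certificate required.
[R7] floor area 4,900 square feet < 14,600 square feet → Small Premises Authorization required.
[R8] floor area 4,900 square feet > 4,700 square feet; employees 87 < 92; seating 96 ≥ 84 → Regulatory License not required.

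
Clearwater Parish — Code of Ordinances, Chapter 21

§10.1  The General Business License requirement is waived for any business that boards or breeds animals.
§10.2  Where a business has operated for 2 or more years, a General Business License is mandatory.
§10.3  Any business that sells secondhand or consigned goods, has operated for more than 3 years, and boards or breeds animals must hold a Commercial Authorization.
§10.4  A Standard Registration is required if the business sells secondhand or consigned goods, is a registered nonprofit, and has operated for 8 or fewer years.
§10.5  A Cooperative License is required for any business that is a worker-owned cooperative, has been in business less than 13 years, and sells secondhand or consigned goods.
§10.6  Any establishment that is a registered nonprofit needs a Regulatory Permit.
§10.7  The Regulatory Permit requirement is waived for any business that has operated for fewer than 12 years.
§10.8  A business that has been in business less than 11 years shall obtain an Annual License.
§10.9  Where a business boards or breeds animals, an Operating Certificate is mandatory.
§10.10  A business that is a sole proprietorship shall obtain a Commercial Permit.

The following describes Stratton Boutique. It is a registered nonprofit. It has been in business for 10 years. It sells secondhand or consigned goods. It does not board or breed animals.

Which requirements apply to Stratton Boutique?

Annual License, General Business License

§10.1 does not board or breed animals → General Business License exemption does not apply.
§10.2 years in business 10 ≥ 2 → General Business License required.
§10.3 sells secondhand or consigned goods; years in business 10 > 3; does not board or breed animals → Commercial Authorization not required.
§10.4 sells secondhand or consigned goods; is a registered nonprofit; years in business 10 > 8 → Standard Registration not required.
§10.5 is a registered nonprofit (not: is a worker-owned cooperative); years in business 10 < 13; sells secondhand or consigned goods → Cooperative License not required.
§10.6 is a registered nonprofit → Regulatory Permit required.
§10.7 years in business 10 < 12 → exempt from Regulatory Permit.
§10.8 years in business 10 < 11 → Annual License required.
§10.9 does not board or breed animals → Operating Certificate not required.
§10.10 is a registered nonprofit (not: is a sole proprietorship) → Commercial Permit not required.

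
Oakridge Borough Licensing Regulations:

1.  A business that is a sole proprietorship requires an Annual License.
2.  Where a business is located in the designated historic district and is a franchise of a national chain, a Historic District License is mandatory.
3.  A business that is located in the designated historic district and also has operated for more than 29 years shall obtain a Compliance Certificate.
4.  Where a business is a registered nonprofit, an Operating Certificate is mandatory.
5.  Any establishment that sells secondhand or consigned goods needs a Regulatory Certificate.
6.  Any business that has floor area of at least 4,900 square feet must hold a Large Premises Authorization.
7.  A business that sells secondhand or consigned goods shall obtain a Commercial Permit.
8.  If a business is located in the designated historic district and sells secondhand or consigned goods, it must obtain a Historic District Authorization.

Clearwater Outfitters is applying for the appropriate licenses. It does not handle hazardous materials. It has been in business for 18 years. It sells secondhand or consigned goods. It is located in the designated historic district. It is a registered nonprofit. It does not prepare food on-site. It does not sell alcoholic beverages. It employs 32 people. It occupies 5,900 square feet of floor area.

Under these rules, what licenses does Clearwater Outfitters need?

Commercial Permit, Historic District Authorization, Large Premises Authorization, Operating Certificate, Regulatory Certificate

1. is a registered nonprofit (not: is a sole proprietorship) → Annual License not required.
2. is located in the designated historic district; is a registered nonprofit (not: is a franchise of a national chain) → Historic District License not required.
3. is located in the designated historic district; years in business 18 ≤ 29 → Compliance Certificate not required.
4. is a registered nonprofit → Operating Certificate required.
5. sells secondhand or consigned goods → Regulatory Certificate required.
6. floor area 5,900 square feet ≥ 4,900 square feet → Large Premises Authorization required.
7. sells secondhand or consigned goods → Commercial Permit required.
8. is located in the designated historic district; sells secondhand or consigned goods → Historic District Authorization required.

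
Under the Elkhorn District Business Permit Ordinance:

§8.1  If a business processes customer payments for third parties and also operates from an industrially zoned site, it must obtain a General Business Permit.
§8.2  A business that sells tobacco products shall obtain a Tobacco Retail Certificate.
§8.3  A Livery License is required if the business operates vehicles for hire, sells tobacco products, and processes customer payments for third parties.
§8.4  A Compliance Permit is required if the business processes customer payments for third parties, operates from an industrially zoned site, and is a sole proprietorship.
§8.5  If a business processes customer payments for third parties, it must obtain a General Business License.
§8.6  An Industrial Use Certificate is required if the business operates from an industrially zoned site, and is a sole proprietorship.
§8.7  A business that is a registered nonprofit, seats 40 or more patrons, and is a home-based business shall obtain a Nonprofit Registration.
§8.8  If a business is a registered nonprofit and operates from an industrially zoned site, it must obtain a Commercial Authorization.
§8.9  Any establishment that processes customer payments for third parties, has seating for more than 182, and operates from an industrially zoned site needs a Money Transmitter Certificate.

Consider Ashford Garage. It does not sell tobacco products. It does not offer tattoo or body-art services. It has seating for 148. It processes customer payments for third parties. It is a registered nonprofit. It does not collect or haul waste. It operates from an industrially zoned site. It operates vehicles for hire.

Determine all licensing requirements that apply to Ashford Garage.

Commercial Authorization, General Business License, General Business Permit

§8.1 processes customer payments for third parties; operates from an industrially zoned site → General Business Permit required.
§8.2 does not sell tobacco products → Tobacco Retail Certificate not required.
§8.3 operates vehicles for hire; does not sell tobacco products; processes customer payments for third parties → Livery License not required.
§8.4 processes customer payments for third parties; operates from an industrially zoned site; is a registered nonprofit (not: is a sole proprietorship) → Compliance Permit not required.
§8.5 processes customer payments for third parties → General Business License required.
§8.6 operates from an industrially zoned site; is a registered nonprofit (not: is a sole proprietorship) → Industrial Use Certificate not required.
§8.7 is a registered nonprofit; seating 148 ≥ 40; operates from an industrially zoned site (not: is a home-based business) → Nonprofit Registration not required.
§8.8 is a registered nonprofit; operates from an industrially zoned site → Commercial Authorization required.
§8.9 processes customer payments for third parties; seating 148 ≤ 182; operates from an industrially zoned site → Money Transmitter Certificate not required.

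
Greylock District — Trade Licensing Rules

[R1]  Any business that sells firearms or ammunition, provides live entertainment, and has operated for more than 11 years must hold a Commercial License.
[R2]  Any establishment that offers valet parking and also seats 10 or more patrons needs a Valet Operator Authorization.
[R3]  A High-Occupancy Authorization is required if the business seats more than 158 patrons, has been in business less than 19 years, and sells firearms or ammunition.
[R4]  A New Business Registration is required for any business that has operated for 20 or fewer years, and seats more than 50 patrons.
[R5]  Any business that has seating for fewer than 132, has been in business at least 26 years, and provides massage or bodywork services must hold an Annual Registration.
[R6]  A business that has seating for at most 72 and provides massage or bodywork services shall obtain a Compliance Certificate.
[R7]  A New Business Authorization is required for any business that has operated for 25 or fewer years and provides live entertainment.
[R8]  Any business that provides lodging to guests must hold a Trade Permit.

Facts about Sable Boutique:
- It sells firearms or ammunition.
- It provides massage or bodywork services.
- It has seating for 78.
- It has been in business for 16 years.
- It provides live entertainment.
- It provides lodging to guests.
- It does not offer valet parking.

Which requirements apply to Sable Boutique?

[R1] sells firearms or ammunition; provides live entertainment; years in business 16 > 11 → Commercial License required.
[R2] does not offer valet parking; seating 78 ≥ 10 → Valet Operator Authorization not required.
[R3] seating 78 ≤ 158; years in business 16 < 19; sells firearms or ammunition → High-Occupancy Authorization not required.
[R4] years in business 16 ≤ 20; seating 78 > 50 → New Business Registration required.
[R5] seating 78 < 132; years in business 16 < 26; provides massage or bodywork services → Annual Registration not required.
[R6] seating 78 > 72; provides massage or bodywork services → Compliance Certificate not required.
[R7] years in business 16 ≤ 25; provides live entertainment → New Business Authorization required.
[R8] provides lodging to guests → Trade Permit required.

Commercial License, New Business Authorization, New Business Registration, Trade Permit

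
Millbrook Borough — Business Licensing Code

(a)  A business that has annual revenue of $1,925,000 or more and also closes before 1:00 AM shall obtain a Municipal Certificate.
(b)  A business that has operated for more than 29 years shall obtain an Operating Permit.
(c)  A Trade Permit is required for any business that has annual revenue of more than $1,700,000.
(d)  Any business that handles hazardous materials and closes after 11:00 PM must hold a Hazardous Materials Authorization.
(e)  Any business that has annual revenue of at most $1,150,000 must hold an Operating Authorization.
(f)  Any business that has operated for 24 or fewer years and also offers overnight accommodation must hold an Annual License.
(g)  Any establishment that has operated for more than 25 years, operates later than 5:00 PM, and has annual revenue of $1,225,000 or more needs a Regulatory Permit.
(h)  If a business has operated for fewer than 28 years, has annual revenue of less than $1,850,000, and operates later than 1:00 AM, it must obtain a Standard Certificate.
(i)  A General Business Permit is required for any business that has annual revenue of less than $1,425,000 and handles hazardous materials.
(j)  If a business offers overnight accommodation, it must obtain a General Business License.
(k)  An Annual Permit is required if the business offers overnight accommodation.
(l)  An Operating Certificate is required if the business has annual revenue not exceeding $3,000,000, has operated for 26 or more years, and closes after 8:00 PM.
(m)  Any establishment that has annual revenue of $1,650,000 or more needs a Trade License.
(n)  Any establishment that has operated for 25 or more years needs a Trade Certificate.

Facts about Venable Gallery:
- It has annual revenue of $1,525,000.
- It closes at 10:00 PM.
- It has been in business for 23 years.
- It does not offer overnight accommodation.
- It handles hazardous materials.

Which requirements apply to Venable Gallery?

None

(a) revenue $1,525,000 < $1,925,000; closes 10:00 PM, at/before 1:00 AM → Municipal Certificate not required.
(b) years in business 23 ≤ 29 → Operating Permit not required.
(c) revenue $1,525,000 ≤ $1,700,000 → Trade Permit not required.
(d) handles hazardous materials; closes 10:00 PM, at/before 11:00 PM → Hazardous Materials Authorization not required.
(e) revenue $1,525,000 > $1,150,000 → Operating Authorization not required.
(f) years in business 23 ≤ 24; does not offer overnight accommodation → Annual License not required.
(g) years in business 23 ≤ 25; closes 10:00 PM, after 5:00 PM; revenue $1,525,000 ≥ $1,225,000 → Regulatory Permit not required.
(h) years in business 23 < 28; revenue $1,525,000 < $1,850,000; closes 10:00 PM, at/before 1:00 AM → Standard Certificate not required.
(i) revenue $1,525,000 ≥ $1,425,000; handles hazardous materials → General Business Permit not required.
(j) does not offer overnight accommodation → General Business License not required.
(k) does not offer overnight accommodation → Annual Permit not required.
(l) revenue $1,525,000 ≤ $3,000,000; years in business 23 < 26; closes 10:00 PM, after 8:00 PM → Operating Certificate not required.
(m) revenue $1,525,000 < $1,650,000 → Trade License not required.
(n) years in business 23 < 25 → Trade Certificate not required.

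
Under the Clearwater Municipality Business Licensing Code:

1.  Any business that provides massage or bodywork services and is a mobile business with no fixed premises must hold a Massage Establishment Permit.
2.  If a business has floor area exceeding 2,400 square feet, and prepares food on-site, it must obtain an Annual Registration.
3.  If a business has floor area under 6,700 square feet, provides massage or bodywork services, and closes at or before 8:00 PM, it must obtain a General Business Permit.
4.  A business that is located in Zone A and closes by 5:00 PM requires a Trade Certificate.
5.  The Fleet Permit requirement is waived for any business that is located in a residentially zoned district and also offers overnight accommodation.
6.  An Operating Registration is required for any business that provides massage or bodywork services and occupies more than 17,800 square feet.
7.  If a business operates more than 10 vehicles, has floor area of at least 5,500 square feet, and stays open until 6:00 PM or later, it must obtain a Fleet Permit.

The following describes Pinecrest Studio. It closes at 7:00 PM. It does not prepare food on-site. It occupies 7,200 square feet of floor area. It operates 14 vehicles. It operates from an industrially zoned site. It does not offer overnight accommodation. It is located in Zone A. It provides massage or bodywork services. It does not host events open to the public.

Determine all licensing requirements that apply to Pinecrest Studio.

Fleet Permit

1. provides massage or bodywork services; operates from an industrially zoned site (not: is a mobile business with no fixed premises) → Massage Establishment Permit not required.
2. floor area 7,200 square feet > 2,400 square feet; does not prepare food on-site → Annual Registration not required.
3. floor area 7,200 square feet ≥ 6,700 square feet; provides massage or bodywork services; closes 7:00 PM, at/before 8:00 PM → General Business Permit not required.
4. is located in Zone A; closes 7:00 PM, after 5:00 PM → Trade Certificate not required.
5. is located in Zone A (not: is located in a residentially zoned district); does not offer overnight accommodation → Fleet Permit exemption does not apply.
6. provides massage or bodywork services; floor area 7,200 square feet ≤ 17,800 square feet → Operating Registration not required.
7. vehicles 14 > 10; floor area 7,200 square feet ≥ 5,500 square feet; closes 7:00 PM, after 6:00 PM → Fleet Permit required.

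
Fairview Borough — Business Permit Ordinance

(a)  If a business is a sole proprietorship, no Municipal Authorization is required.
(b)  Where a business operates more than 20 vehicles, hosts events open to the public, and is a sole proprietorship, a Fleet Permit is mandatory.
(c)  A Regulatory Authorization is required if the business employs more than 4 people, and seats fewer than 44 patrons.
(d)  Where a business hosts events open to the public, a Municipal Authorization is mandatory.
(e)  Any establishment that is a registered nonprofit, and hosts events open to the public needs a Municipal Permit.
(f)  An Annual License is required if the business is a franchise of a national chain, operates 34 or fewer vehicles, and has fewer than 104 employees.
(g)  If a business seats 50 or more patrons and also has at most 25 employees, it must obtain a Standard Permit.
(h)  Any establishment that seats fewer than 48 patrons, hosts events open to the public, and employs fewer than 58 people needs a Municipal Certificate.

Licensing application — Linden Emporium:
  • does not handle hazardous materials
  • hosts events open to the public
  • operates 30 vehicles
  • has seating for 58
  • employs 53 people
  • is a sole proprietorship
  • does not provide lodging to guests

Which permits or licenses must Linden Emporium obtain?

Fleet Permit

(a) is a sole proprietorship → exempt from Municipal Authorization.
(b) vehicles 30 > 20; hosts events open to the public; is a sole proprietorship → Fleet Permit required.
(c) employees 53 > 4; seating 58 ≥ 44 → Regulatory Authorization not required.
(d) hosts events open to the public → Municipal Authorization required.
(e) is a sole proprietorship (not: is a registered nonprofit); hosts events open to the public → Municipal Permit not required.
(f) is a sole proprietorship (not: is a franchise of a national chain); vehicles 30 ≤ 34; employees 53 < 104 → Annual License not required.
(g) seating 58 ≥ 50; employees 53 > 25 → Standard Permit not required.
(h) seating 58 ≥ 48; hosts events open to the public; employees 53 < 58 → Municipal Certificate not required.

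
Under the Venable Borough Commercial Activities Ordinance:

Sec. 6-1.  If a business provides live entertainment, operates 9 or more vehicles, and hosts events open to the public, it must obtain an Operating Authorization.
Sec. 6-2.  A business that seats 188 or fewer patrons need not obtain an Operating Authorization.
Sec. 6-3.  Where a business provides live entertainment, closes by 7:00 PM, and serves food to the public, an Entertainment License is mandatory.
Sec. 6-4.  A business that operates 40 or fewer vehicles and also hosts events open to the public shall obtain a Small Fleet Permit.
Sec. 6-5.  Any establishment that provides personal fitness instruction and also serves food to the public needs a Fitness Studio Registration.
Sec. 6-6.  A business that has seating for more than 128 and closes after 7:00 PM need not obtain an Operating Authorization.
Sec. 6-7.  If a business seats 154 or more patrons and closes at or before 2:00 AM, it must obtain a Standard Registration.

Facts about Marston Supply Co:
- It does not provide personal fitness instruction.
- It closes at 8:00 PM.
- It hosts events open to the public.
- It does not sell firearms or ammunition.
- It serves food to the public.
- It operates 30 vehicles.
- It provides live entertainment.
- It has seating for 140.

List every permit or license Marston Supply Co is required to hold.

Sec. 6-1. provides live entertainment; vehicles 30 ≥ 9; hosts events open to the public → Operating Authorization required.
Sec. 6-2. seating 140 ≤ 188 → exempt from Operating Authorization.
Sec. 6-3. provides live entertainment; closes 8:00 PM, after 7:00 PM; serves food to the public → Entertainment License not required.
Sec. 6-4. vehicles 30 ≤ 40; hosts events open to the public → Small Fleet Permit required.
Sec. 6-5. does not provide personal fitness instruction; serves food to the public → Fitness Studio Registration not required.
Sec. 6-6. seating 140 > 128; closes 8:00 PM, after 7:00 PM → exempt from Operating Authorization.
Sec. 6-7. seating 140 < 154; closes 8:00 PM, at/before 2:00 AM → Standard Registration not required.

Small Fleet Permit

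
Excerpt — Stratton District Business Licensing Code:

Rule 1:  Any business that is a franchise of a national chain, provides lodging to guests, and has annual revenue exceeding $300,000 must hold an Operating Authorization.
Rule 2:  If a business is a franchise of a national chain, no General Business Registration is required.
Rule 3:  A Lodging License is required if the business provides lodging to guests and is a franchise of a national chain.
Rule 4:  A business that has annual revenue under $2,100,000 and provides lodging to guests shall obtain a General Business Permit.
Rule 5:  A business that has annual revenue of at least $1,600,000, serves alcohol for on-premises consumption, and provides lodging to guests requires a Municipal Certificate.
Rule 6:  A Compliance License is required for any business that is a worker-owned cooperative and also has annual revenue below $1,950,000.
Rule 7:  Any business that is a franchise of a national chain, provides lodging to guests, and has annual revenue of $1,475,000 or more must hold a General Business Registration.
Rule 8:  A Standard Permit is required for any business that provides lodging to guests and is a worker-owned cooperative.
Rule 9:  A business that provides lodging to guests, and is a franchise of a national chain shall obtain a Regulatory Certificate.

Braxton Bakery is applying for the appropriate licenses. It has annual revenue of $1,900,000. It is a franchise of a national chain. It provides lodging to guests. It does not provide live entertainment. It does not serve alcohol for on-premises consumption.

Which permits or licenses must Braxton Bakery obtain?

General Business Permit, Lodging License, Operating Authorization, Regulatory Certificate

Rule 1: is a franchise of a national chain; provides lodging to guests; revenue $1,900,000 > $300,000 → Operating Authorization required.
Rule 2: is a franchise of a national chain → exempt from General Business Registration.
Rule 3: provides lodging to guests; is a franchise of a national chain → Lodging License required.
Rule 4: revenue $1,900,000 < $2,100,000; provides lodging to guests → General Business Permit required.
Rule 5: revenue $1,900,000 ≥ $1,600,000; does not serve alcohol for on-premises consumption; provides lodging to guests → Municipal Certificate not required.
Rule 6: is a franchise of a national chain (not: is a worker-owned cooperative); revenue $1,900,000 < $1,950,000 → Compliance License not required.
Rule 7: is a franchise of a national chain; provides lodging to guests; revenue $1,900,000 ≥ $1,475,000 → General Business Registration required.
Rule 8: provides lodging to guests; is a franchise of a national chain (not: is a worker-owned cooperative) → Standard Permit not required.
Rule 9: provides lodging to guests; is a franchise of a national chain → Regulatory Certificate required.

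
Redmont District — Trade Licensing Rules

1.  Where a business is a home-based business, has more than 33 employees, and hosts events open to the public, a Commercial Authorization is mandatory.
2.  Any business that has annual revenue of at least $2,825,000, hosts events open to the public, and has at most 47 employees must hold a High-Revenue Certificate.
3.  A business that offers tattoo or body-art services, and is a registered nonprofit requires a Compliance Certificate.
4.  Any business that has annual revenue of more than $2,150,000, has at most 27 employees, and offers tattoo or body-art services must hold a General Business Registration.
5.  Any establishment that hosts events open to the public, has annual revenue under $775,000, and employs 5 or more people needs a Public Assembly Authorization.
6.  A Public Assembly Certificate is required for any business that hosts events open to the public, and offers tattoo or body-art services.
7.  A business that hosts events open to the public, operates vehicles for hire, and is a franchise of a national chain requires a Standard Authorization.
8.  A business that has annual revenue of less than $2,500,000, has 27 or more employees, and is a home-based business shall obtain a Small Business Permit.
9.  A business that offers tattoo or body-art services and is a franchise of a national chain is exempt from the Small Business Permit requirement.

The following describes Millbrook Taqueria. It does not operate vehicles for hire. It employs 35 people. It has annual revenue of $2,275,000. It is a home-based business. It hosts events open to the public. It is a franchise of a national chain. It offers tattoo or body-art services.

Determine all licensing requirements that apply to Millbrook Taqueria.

Commercial Authorization, Public Assembly Certificate

1. is a home-based business; employees 35 > 33; hosts events open to the public → Commercial Authorization required.
2. revenue $2,275,000 < $2,825,000; hosts events open to the public; employees 35 ≤ 47 → High-Revenue Certificate not required.
3. offers tattoo or body-art services; is a franchise of a national chain (not: is a registered nonprofit) → Compliance Certificate not required.
4. revenue $2,275,000 > $2,150,000; employees 35 > 27; offers tattoo or body-art services → General Business Registration not required.
5. hosts events open to the public; revenue $2,275,000 ≥ $775,000; employees 35 ≥ 5 → Public Assembly Authorization not required.
6. hosts events open to the public; offers tattoo or body-art services → Public Assembly Certificate required.
7. hosts events open to the public; does not operate vehicles for hire; is a franchise of a national chain → Standard Authorization not required.
8. revenue $2,275,000 < $2,500,000; employees 35 ≥ 27; is a home-based business → Small Business Permit required.
9. offers tattoo or body-art services; is a franchise of a national chain → exempt from Small Business Permit.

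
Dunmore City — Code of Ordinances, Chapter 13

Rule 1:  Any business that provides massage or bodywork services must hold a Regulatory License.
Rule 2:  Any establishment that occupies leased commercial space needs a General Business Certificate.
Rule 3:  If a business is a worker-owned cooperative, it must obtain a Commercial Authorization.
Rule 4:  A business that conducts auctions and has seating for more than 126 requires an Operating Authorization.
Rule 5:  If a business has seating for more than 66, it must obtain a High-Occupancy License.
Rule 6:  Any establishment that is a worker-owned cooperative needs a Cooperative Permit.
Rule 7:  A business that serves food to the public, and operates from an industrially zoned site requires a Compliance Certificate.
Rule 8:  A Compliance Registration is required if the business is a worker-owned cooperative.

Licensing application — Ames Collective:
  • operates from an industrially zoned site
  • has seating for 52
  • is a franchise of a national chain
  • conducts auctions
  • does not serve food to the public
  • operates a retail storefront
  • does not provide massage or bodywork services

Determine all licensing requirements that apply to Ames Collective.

None

Rule 1: does not provide massage or bodywork services → Regulatory License not required.
Rule 2: operates from an industrially zoned site (not: occupies leased commercial space) → General Business Certificate not required.
Rule 3: is a franchise of a national chain (not: is a worker-owned cooperative) → Commercial Authorization not required.
Rule 4: conducts auctions; seating 52 ≤ 126 → Operating Authorization not required.
Rule 5: seating 52 ≤ 66 → High-Occupancy License not required.
Rule 6: is a franchise of a national chain (not: is a worker-owned cooperative) → Cooperative Permit not required.
Rule 7: does not serve food to the public; operates from an industrially zoned site → Compliance Certificate not required.
Rule 8: is a franchise of a national chain (not: is a worker-owned cooperative) → Compliance Registration not required.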